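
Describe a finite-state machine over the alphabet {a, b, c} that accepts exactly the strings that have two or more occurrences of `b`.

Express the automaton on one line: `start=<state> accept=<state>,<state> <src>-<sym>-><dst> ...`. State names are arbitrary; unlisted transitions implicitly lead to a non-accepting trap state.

start=q0 accept=q2,q3 q0-a->q0 q0-b->q1 q0-c->q0 q1-a->q1 q1-b->q2 q1-c->q1 q2-a->q2 q2-b->q3 q2-c->q2 q3-a->q3 q3-b->q3 q3-c->q3

Count `b`s, saturating at 3: states q0 through q2 mean 0 through 2 `b`s seen; q3 means more than 2. Each `b` increments (capped at q3); other symbols loop. Accept from {q2, q3}.
A 4-state machine:
        a   b   c  
>  q0   q0  q1  q0 
   q1   q1  q2  q1 
 * q2   q2  q3  q2 
 * q3   q3  q3  q3 
(> = start, * = accepting)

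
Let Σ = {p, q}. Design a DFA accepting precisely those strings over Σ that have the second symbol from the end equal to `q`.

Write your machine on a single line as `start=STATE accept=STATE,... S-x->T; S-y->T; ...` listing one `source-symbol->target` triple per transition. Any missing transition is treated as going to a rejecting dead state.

start=A; accept=F,G; A-p->B; A-q->C; B-p->D; B-q->E; C-p->F; C-q->G; D-p->D; D-q->E; E-p->F; E-q->G; F-p->D; F-q->E; G-p->F; G-q->G

A DFA must remember the last 2 symbols (since which symbol is second-to-last isn't known until the input ends). Use one state per possible window of the last ≤2 symbols; accept from those whose window starts with `q`.
7 states suffice.
       p  q 
>  A   B  C 
   B   D  E 
   C   F  G 
   D   D  E 
   E   F  G 
 * F   D  E 
 * G   F  G 
(> = start, * = accepting)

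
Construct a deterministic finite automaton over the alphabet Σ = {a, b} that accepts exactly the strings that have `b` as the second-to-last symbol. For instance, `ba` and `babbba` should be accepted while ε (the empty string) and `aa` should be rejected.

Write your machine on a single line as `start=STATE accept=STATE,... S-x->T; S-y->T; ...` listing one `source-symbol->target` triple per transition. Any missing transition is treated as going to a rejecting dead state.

start=q0; accept=q5,q6; q0-a->q1; q0-b->q2; q1-a->q3; q1-b->q4; q2-a->q5; q2-b->q6; q3-a->q3; q3-b->q4; q4-a->q5; q4-b->q6; q5-a->q3; q5-b->q4; q6-a->q5; q6-b->q6

Because acceptance depends on a position counted from the end, the machine has to buffer the most recent 2 symbols. Make each state the string of the last up-to-2 symbols read; on input `x` shift the window left and append `x`. Accept when the buffered window has length 2 and begins with `b`.
7 states suffice.
        a   b  
>  q0   q1  q2 
   q1   q3  q4 
   q2   q5  q6 
   q3   q3  q4 
   q4   q5  q6 
 * q5   q3  q4 
 * q6   q5  q6 
(> = start, * = accepting)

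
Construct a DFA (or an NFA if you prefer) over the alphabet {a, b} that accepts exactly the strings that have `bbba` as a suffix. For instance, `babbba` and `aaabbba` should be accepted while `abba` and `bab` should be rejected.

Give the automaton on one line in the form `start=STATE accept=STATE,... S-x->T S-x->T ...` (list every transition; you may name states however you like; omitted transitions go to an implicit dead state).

start=q0 accept=q4 q0-a->q0 q0-b->q1 q1-a->q0 q1-b->q2 q2-a->q0 q2-b->q3 q3-a->q4 q3-b->q3 q4-a->q0 q4-b->q1

Let each state record the length of the longest suffix of the input read so far that is also a prefix of `bbba`. q1 means the last symbol is `b`; q2 means the last 2 symbols are `bb`; q3 means the last 3 symbols are `bbb`; q4 means the last 4 symbols are `bbba`. Accept only at q4, where the string currently ends in `bbba`.
        a   b  
>  q0   q0  q1 
   q1   q0  q2 
   q2   q0  q3 
   q3   q4  q3 
 * q4   q0  q1 
(> = start, * = accepting)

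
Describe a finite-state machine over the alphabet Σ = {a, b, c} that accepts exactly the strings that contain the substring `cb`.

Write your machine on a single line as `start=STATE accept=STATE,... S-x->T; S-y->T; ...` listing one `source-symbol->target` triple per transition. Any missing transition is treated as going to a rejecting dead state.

Track how much of `cb` has been matched so far: state q0 is no progress, q2 is the absorbing accept state reached once `cb` has occurred. Intermediate states record partial matches; on a mismatch, fall back to the longest reusable overlap.
With 3 states:
        a   b   c  
>  q0   q0  q0  q1 
   q1   q0  q2  q1 
 * q2   q2  q2  q2 
(> = start, * = accepting)

start=q0; accept=q2; q0-a->q0; q0-b->q0; q0-c->q1; q1-a->q0; q1-b->q2; q1-c->q1; q2-a->q2; q2-b->q2; q2-c->q2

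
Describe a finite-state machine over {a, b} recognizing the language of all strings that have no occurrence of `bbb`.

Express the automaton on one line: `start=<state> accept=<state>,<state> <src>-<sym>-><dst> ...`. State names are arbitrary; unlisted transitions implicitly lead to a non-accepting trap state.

This is the complement of 'contains `bbb`'. Use the same substring-matching states — q0 through q3 holding how much of `bbb` has just been matched — but flip the accepting set: everything except the trap q3 accepts.
With 4 states:
        a   b  
>* q0   q0  q1 
 * q1   q0  q2 
 * q2   q0  q3 
   q3   q3  q3 
(> = start, * = accepting)

start=q0 accept=q0,q1,q2 q0-a->q0 q0-b->q1 q1-a->q0 q1-b->q2 q2-a->q0 q2-b->q3 q3-a->q3 q3-b->q3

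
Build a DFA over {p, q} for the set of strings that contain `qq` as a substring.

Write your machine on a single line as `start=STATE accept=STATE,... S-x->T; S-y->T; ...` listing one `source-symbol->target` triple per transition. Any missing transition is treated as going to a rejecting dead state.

Track how much of `qq` has been matched so far: state A is no progress, C is the absorbing accept state reached once `qq` has occurred. Intermediate states record partial matches; on a mismatch, fall back to the longest reusable overlap.
With 3 states:
       p  q 
>  A   A  B 
   B   A  C 
 * C   C  C 
(> = start, * = accepting)

start=A; accept=C; A-p->A; A-q->B; B-p->A; B-q->C; C-p->C; C-q->C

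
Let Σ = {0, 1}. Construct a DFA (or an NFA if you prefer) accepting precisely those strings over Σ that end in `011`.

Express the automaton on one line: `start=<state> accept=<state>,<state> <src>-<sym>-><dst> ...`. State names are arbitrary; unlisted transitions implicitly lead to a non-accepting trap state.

Remember how much of `011` the current input suffix matches. State s0 means no match yet; s1 means the last symbol is `0`; s2 means the last 2 symbols are `01`; s3 means the last 3 symbols are `011`. Only s3 accepts. On a mismatch, fall back to the longest proper suffix that is still a prefix of `011`.
With 4 states:
        0   1  
>  s0   s1  s0 
   s1   s1  s2 
   s2   s1  s3 
 * s3   s1  s0 
(> = start, * = accepting)

start=s0 accept=s3 s0-0->s1 s0-1->s0 s1-0->s1 s1-1->s2 s2-0->s1 s2-1->s3 s3-0->s1 s3-1->s0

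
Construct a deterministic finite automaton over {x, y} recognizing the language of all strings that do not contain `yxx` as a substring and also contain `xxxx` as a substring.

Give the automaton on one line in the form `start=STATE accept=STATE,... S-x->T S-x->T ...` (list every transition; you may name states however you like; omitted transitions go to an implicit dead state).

start=q0 accept=q5,q6,q7 q0-x->q1 q0-y->q2 q1-x->q3 q1-y->q2 q2-x->q2 q2-y->q2 q3-x->q4 q3-y->q2 q4-x->q5 q4-y->q2 q5-x->q5 q5-y->q6 q6-x->q7 q6-y->q6 q7-x->q2 q7-y->q6

Build one automaton per condition and run them in lockstep. One (4 states) tracks partial matches of the forbidden pattern `yxx`; the other (5 states) tracks whether and how much of `xxxx` has been seen. Each combined state is a pair, one component from each; accept when both components accept. After merging equivalent states the machine shrinks.
        x   y  
>  q0   q1  q2 
   q1   q3  q2 
   q2   q2  q2 
   q3   q4  q2 
   q4   q5  q2 
 * q5   q5  q6 
 * q6   q7  q6 
 * q7   q2  q6 
(> = start, * = accepting)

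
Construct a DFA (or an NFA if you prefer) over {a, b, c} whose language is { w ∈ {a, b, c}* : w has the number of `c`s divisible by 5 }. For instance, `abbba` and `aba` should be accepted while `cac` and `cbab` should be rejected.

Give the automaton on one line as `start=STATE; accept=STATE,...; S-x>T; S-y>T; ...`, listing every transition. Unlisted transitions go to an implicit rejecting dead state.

start=S0; accept=S0; S0-a>S0; S0-b>S0; S0-c>S1; S1-a>S1; S1-b>S1; S1-c>S2; S2-a>S2; S2-b>S2; S2-c>S3; S3-a>S3; S3-b>S3; S3-c>S4; S4-a>S4; S4-b>S4; S4-c>S0

Keep the running count of `c`s modulo 5: each `c` advances along the cycle S0 → S1 → S2 → S3 → S4 → S0 while other symbols loop. Accept at S0.
With 5 states:
        a   b   c  
>* S0   S0  S0  S1 
   S1   S1  S1  S2 
   S2   S2  S2  S3 
   S3   S3  S3  S4 
   S4   S4  S4  S0 
(> = start, * = accepting)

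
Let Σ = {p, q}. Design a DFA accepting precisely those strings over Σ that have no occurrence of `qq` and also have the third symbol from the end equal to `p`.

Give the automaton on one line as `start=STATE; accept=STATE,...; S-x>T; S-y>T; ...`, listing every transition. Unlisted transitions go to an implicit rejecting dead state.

start=S0; accept=S7,S8,S9; S0-p>S1; S0-q>S2; S1-p>S3; S1-q>S4; S2-p>S5; S2-q>S6; S3-p>S7; S3-q>S8; S4-p>S9; S4-q>S10; S5-p>S11; S5-q>S12; S6-p>S13; S6-q>S14; S7-p>S7; S7-q>S8; S8-p>S9; S8-q>S10; S9-p>S11; S9-q>S12; S10-p>S13; S10-q>S14; S11-p>S7; S11-q>S8; S12-p>S9; S12-q>S10; S13-p>S15; S13-q>S16; S14-p>S13; S14-q>S14; S15-p>S17; S15-q>S18; S16-p>S19; S16-q>S10; S17-p>S17; S17-q>S18; S18-p>S19; S18-q>S10; S19-p>S15; S19-q>S16

Handle the two conditions separately and then intersect. One (3 states) tracks partial matches of the forbidden pattern `qq`; the other (15 states) tracks the last 3 symbols read. Each combined state is a pair, one component from each; accept when both components accept.
With 20 states:
          p    q  
>  S0     S1   S2 
   S1     S3   S4 
   S2     S5   S6 
   S3     S7   S8 
   S4     S9  S10 
   S5    S11  S12 
   S6    S13  S14 
 * S7     S7   S8 
 * S8     S9  S10 
 * S9    S11  S12 
   S10   S13  S14 
   S11    S7   S8 
   S12    S9  S10 
   S13   S15  S16 
   S14   S13  S14 
   S15   S17  S18 
   S16   S19  S10 
   S17   S17  S18 
   S18   S19  S10 
   S19   S15  S16 
(> = start, * = accepting)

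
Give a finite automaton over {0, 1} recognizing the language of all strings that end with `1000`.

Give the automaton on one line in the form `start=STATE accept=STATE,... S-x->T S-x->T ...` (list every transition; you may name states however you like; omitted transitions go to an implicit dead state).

Let each state record the length of the longest suffix of the input read so far that is also a prefix of `1000`. S1 means the last symbol is `1`; S2 means the last 2 symbols are `10`; S3 means the last 3 symbols are `100`; S4 means the last 4 symbols are `1000`. Accept only at S4, where the string currently ends in `1000`.
5 states suffice.
        0   1  
>  S0   S0  S1 
   S1   S2  S1 
   S2   S3  S1 
   S3   S4  S1 
 * S4   S0  S1 
(> = start, * = accepting)

start=S0 accept=S4 S0-0->S0 S0-1->S1 S1-0->S2 S1-1->S1 S2-0->S3 S2-1->S1 S3-0->S4 S3-1->S1 S4-0->S0 S4-1->S1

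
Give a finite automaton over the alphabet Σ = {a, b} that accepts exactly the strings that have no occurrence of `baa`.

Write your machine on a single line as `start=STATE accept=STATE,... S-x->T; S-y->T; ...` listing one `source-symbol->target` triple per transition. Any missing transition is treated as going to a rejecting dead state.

Track partial matches of the forbidden pattern `baa`. State s3 is a dead state reached once `baa` has occurred; every other state accepts. s0 means no part of `baa` is currently matched.
4 states suffice.
        a   b  
>* s0   s0  s1 
 * s1   s2  s1 
 * s2   s3  s1 
   s3   s3  s3 
(> = start, * = accepting)

start=s0; accept=s0,s1,s2; s0-a->s0; s0-b->s1; s1-a->s2; s1-b->s1; s2-a->s3; s2-b->s1; s3-a->s3; s3-b->s3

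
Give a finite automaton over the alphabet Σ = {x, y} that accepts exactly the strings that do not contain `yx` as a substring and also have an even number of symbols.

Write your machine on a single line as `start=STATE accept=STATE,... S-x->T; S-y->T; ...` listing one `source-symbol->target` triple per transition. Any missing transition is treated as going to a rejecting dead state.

start=q0; accept=q0,q3; q0-x->q1; q0-y->q2; q1-x->q0; q1-y->q3; q2-x->q4; q2-y->q3; q3-x->q4; q3-y->q2; q4-x->q4; q4-y->q4

Run two small machines in parallel and take their product. One (3 states) tracks partial matches of the forbidden pattern `yx`; the other (2 states) tracks the input length modulo 2. Each combined state is a pair, one component from each; accept when both components accept. Minimizing collapses redundant product states.
        x   y  
>* q0   q1  q2 
   q1   q0  q3 
   q2   q4  q3 
 * q3   q4  q2 
   q4   q4  q4 
(> = start, * = accepting)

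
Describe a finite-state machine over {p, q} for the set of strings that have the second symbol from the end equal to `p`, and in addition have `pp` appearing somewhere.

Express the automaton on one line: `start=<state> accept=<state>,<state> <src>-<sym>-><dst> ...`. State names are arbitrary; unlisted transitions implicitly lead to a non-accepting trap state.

start=S0 accept=S3,S7 S0-p->S1 S0-q->S2 S1-p->S3 S1-q->S4 S2-p->S5 S2-q->S6 S3-p->S3 S3-q->S7 S4-p->S5 S4-q->S6 S5-p->S3 S5-q->S4 S6-p->S5 S6-q->S6 S7-p->S8 S7-q->S9 S8-p->S3 S8-q->S7 S9-p->S8 S9-q->S9

Build one automaton per condition and run them in lockstep. One (7 states) tracks the last 2 symbols read; the other (3 states) tracks whether and how much of `pp` has been seen. Each combined state is a pair, one component from each; accept when both components accept.
A 10-state machine:
        p   q  
>  S0   S1  S2 
   S1   S3  S4 
   S2   S5  S6 
 * S3   S3  S7 
   S4   S5  S6 
   S5   S3  S4 
   S6   S5  S6 
 * S7   S8  S9 
   S8   S3  S7 
   S9   S8  S9 
(> = start, * = accepting)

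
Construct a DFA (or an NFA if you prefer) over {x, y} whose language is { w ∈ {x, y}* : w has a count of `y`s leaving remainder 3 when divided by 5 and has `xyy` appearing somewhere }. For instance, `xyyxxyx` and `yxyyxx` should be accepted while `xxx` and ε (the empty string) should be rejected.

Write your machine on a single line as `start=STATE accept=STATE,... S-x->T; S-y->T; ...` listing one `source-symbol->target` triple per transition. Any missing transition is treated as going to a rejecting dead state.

Build one automaton per condition and run them in lockstep. The first has 5 states tracking the count of `y`s modulo 5; the second has 4 states tracking whether and how much of `xyy` has been seen. A product state is a pair (one from each), accepting exactly when both do.
With 20 states:
          x    y  
>  s0     s1   s2 
   s1     s1   s3 
   s2     s4   s5 
   s3     s4   s6 
   s4     s4   s7 
   s5     s8   s9 
   s6     s6  s10 
   s7     s8  s10 
   s8     s8  s11 
   s9    s12  s13 
 * s10   s10  s14 
   s11   s12  s14 
   s12   s12  s15 
   s13   s16   s0 
   s14   s14  s17 
   s15   s16  s17 
   s16   s16  s18 
   s17   s17  s19 
   s18    s1  s19 
   s19   s19   s6 
(> = start, * = accepting)

start=s0; accept=s10; s0-x->s1; s0-y->s2; s1-x->s1; s1-y->s3; s2-x->s4; s2-y->s5; s3-x->s4; s3-y->s6; s4-x->s4; s4-y->s7; s5-x->s8; s5-y->s9; s6-x->s6; s6-y->s10; s7-x->s8; s7-y->s10; s8-x->s8; s8-y->s11; s9-x->s12; s9-y->s13; s10-x->s10; s10-y->s14; s11-x->s12; s11-y->s14; s12-x->s12; s12-y->s15; s13-x->s16; s13-y->s0; s14-x->s14; s14-y->s17; s15-x->s16; s15-y->s17; s16-x->s16; s16-y->s18; s17-x->s17; s17-y->s19; s18-x->s1; s18-y->s19; s19-x->s19; s19-y->s6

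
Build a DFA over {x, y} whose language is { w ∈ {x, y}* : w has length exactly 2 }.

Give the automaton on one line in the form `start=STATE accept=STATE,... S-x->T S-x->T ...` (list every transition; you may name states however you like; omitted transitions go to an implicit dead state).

start=S0 accept=S2 S0-x->S1 S0-y->S1 S1-x->S2 S1-y->S2 S2-x->S3 S2-y->S3 S3-x->S3 S3-y->S3

We only need to distinguish lengths 0, 1, …, 2, and '>2'. Chain S0 → S1 → S2 → S3 on every symbol, with S3 looping. Accepting states: {S2}.
A 4-state machine:
        x   y  
>  S0   S1  S1 
   S1   S2  S2 
 * S2   S3  S3 
   S3   S3  S3 
(> = start, * = accepting)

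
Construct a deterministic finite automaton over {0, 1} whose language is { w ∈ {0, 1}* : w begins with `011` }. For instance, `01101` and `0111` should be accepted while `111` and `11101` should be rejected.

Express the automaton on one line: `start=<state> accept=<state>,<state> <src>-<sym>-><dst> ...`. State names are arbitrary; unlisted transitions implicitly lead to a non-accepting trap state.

Walk along `011` while the input agrees: from S0 take `0` to S1, and so on. Any deviation drops to the rejecting sink S4. Once S3 is reached the prefix is confirmed and every continuation is accepted.
5 states suffice.
        0   1  
>  S0   S1  S4 
   S1   S4  S2 
   S2   S4  S3 
 * S3   S3  S3 
   S4   S4  S4 
(> = start, * = accepting)

start=S0 accept=S3 S0-0->S1 S0-1->S4 S1-0->S4 S1-1->S2 S2-0->S4 S2-1->S3 S3-0->S3 S3-1->S3 S4-0->S4 S4-1->S4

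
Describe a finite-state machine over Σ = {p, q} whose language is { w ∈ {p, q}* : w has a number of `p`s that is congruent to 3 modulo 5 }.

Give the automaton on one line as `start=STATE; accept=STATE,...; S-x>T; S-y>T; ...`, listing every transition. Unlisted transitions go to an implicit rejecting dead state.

The only thing that matters is how many `p`s have appeared, reduced mod 5. Use one state per residue: A for 0, …, E for 4. Reading `p` moves to the next residue; anything else stays put. D is accepting.
5 states suffice.
       p  q 
>  A   B  A 
   B   C  B 
   C   D  C 
 * D   E  D 
   E   A  E 
(> = start, * = accepting)

start=A; accept=D; A-p>B; A-q>A; B-p>C; B-q>B; C-p>D; C-q>C; D-p>E; D-q>D; E-p>A; E-q>E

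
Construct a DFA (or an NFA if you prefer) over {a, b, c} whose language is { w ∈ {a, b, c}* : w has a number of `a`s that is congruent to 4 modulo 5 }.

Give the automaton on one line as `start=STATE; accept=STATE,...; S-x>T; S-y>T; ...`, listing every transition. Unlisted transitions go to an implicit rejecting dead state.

The only thing that matters is how many `a`s have appeared, reduced mod 5. Use one state per residue: S0 for 0, …, S4 for 4. Reading `a` moves to the next residue; anything else stays put. S4 is accepting.
A 5-state machine:
        a   b   c  
>  S0   S1  S0  S0 
   S1   S2  S1  S1 
   S2   S3  S2  S2 
   S3   S4  S3  S3 
 * S4   S0  S4  S4 
(> = start, * = accepting)

start=S0; accept=S4; S0-a>S1; S0-b>S0; S0-c>S0; S1-a>S2; S1-b>S1; S1-c>S1; S2-a>S3; S2-b>S2; S2-c>S2; S3-a>S4; S3-b>S3; S3-c>S3; S4-a>S0; S4-b>S4; S4-c>S4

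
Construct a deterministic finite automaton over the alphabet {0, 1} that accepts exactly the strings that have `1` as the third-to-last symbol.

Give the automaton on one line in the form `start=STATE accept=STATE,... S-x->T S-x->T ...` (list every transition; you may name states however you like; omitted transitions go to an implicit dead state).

Because acceptance depends on a position counted from the end, the machine has to buffer the most recent 3 symbols. Make each state the string of the last up-to-3 symbols read; on input `x` shift the window left and append `x`. Accept when the buffered window has length 3 and begins with `1`.
With 15 states:
          0    1  
>  S0     S1   S2 
   S1     S3   S4 
   S2     S5   S6 
   S3     S7   S8 
   S4     S9  S10 
   S5    S11  S12 
   S6    S13  S14 
   S7     S7   S8 
   S8     S9  S10 
   S9    S11  S12 
   S10   S13  S14 
 * S11    S7   S8 
 * S12    S9  S10 
 * S13   S11  S12 
 * S14   S13  S14 
(> = start, * = accepting)

start=S0 accept=S11,S12,S13,S14 S0-0->S1 S0-1->S2 S1-0->S3 S1-1->S4 S2-0->S5 S2-1->S6 S3-0->S7 S3-1->S8 S4-0->S9 S4-1->S10 S5-0->S11 S5-1->S12 S6-0->S13 S6-1->S14 S7-0->S7 S7-1->S8 S8-0->S9 S8-1->S10 S9-0->S11 S9-1->S12 S10-0->S13 S10-1->S14 S11-0->S7 S11-1->S8 S12-0->S9 S12-1->S10 S13-0->S11 S13-1->S12 S14-0->S13 S14-1->S14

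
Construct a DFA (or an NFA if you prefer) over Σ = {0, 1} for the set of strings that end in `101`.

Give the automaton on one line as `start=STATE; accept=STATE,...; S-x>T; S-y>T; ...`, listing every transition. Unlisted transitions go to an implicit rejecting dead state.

start=A; accept=D; A-0>A; A-1>B; B-0>C; B-1>B; C-0>A; C-1>D; D-0>C; D-1>B

Let each state record the length of the longest suffix of the input read so far that is also a prefix of `101`. B means the last symbol is `1`; C means the last 2 symbols are `10`; D means the last 3 symbols are `101`. Accept only at D, where the string currently ends in `101`.
With 4 states:
       0  1 
>  A   A  B 
   B   C  B 
   C   A  D 
 * D   C  B 
(> = start, * = accepting)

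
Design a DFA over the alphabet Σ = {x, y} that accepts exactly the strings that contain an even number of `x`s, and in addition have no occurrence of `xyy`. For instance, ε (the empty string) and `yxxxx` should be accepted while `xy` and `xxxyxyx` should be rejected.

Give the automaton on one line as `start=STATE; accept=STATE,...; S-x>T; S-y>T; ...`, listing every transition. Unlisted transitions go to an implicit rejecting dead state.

Build one automaton per condition and run them in lockstep. One (2 states) tracks the count of `x`s modulo 2; the other (4 states) tracks partial matches of the forbidden pattern `xyy`. Each combined state is a pair, one component from each; accept when both components accept.
A 7-state machine:
        x   y  
>* q0   q1  q0 
   q1   q2  q3 
 * q2   q1  q4 
   q3   q2  q5 
 * q4   q1  q6 
   q5   q6  q5 
   q6   q5  q6 
(> = start, * = accepting)

start=q0; accept=q0,q2,q4; q0-x>q1; q0-y>q0; q1-x>q2; q1-y>q3; q2-x>q1; q2-y>q4; q3-x>q2; q3-y>q5; q4-x>q1; q4-y>q6; q5-x>q6; q5-y>q5; q6-x>q5; q6-y>q6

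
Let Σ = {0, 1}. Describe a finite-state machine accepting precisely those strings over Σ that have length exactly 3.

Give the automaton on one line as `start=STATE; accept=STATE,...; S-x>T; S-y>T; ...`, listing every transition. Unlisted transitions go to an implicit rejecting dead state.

Count input length up to 4: every symbol moves from q0 toward q4, which means 'more than 3' and absorbs. Accept from {q3}.
A 5-state machine:
        0   1  
>  q0   q1  q1 
   q1   q2  q2 
   q2   q3  q3 
 * q3   q4  q4 
   q4   q4  q4 
(> = start, * = accepting)

start=q0; accept=q3; q0-0>q1; q0-1>q1; q1-0>q2; q1-1>q2; q2-0>q3; q2-1>q3; q3-0>q4; q3-1>q4; q4-0>q4; q4-1>q4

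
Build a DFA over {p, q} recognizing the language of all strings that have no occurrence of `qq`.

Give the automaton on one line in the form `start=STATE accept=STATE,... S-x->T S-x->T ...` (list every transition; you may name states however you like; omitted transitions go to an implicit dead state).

start=A accept=A,B A-p->A A-q->B B-p->A B-q->C C-p->C C-q->C

This is the complement of 'contains `qq`'. Use the same substring-matching states — A through C holding how much of `qq` has just been matched — but flip the accepting set: everything except the trap C accepts.
3 states suffice.
       p  q 
>* A   A  B 
 * B   A  C 
   C   C  C 
(> = start, * = accepting)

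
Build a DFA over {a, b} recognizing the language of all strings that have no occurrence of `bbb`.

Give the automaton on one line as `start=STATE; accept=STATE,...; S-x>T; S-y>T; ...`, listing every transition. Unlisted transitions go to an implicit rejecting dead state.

start=q0; accept=q0,q1,q2; q0-a>q0; q0-b>q1; q1-a>q0; q1-b>q2; q2-a>q0; q2-b>q3; q3-a>q3; q3-b>q3

This is the complement of 'contains `bbb`'. Use the same substring-matching states — q0 through q3 holding how much of `bbb` has just been matched — but flip the accepting set: everything except the trap q3 accepts.
        a   b  
>* q0   q0  q1 
 * q1   q0  q2 
 * q2   q0  q3 
   q3   q3  q3 
(> = start, * = accepting)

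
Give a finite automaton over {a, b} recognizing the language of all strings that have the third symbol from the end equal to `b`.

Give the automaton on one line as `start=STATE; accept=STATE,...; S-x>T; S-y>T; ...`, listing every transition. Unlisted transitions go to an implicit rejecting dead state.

start=S0; accept=S11,S12,S13,S14; S0-a>S1; S0-b>S2; S1-a>S3; S1-b>S4; S2-a>S5; S2-b>S6; S3-a>S7; S3-b>S8; S4-a>S9; S4-b>S10; S5-a>S11; S5-b>S12; S6-a>S13; S6-b>S14; S7-a>S7; S7-b>S8; S8-a>S9; S8-b>S10; S9-a>S11; S9-b>S12; S10-a>S13; S10-b>S14; S11-a>S7; S11-b>S8; S12-a>S9; S12-b>S10; S13-a>S11; S13-b>S12; S14-a>S13; S14-b>S14

A DFA must remember the last 3 symbols (since which symbol is third-to-last isn't known until the input ends). Use one state per possible window of the last ≤3 symbols; accept from those whose window starts with `b`.
With 15 states:
          a    b  
>  S0     S1   S2 
   S1     S3   S4 
   S2     S5   S6 
   S3     S7   S8 
   S4     S9  S10 
   S5    S11  S12 
   S6    S13  S14 
   S7     S7   S8 
   S8     S9  S10 
   S9    S11  S12 
   S10   S13  S14 
 * S11    S7   S8 
 * S12    S9  S10 
 * S13   S11  S12 
 * S14   S13  S14 
(> = start, * = accepting)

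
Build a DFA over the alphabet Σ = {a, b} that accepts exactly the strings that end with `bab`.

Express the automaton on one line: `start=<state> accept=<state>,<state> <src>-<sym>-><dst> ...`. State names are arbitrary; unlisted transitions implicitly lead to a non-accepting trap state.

start=q0 accept=q3 q0-a->q0 q0-b->q1 q1-a->q2 q1-b->q1 q2-a->q0 q2-b->q3 q3-a->q2 q3-b->q1

Let each state record the length of the longest suffix of the input read so far that is also a prefix of `bab`. q1 means the last symbol is `b`; q2 means the last 2 symbols are `ba`; q3 means the last 3 symbols are `bab`. Accept only at q3, where the string currently ends in `bab`.
4 states suffice.
        a   b  
>  q0   q0  q1 
   q1   q2  q1 
   q2   q0  q3 
 * q3   q2  q1 
(> = start, * = accepting)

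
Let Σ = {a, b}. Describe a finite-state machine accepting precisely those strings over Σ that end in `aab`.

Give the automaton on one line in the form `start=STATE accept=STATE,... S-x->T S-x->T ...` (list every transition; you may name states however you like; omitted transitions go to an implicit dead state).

Remember how much of `aab` the current input suffix matches. State s0 means no match yet; s1 means the last symbol is `a`; s2 means the last 2 symbols are `aa`; s3 means the last 3 symbols are `aab`. Only s3 accepts. On a mismatch, fall back to the longest proper suffix that is still a prefix of `aab`.
4 states suffice.
        a   b  
>  s0   s1  s0 
   s1   s2  s0 
   s2   s2  s3 
 * s3   s1  s0 
(> = start, * = accepting)

start=s0 accept=s3 s0-a->s1 s0-b->s0 s1-a->s2 s1-b->s0 s2-a->s2 s2-b->s3 s3-a->s1 s3-b->s0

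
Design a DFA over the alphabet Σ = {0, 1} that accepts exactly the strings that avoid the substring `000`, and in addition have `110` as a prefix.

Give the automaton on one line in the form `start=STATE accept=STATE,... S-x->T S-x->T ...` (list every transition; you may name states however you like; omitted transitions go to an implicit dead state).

Handle the two conditions separately and then intersect. The first has 4 states tracking partial matches of the forbidden pattern `000`; the second has 5 states tracking whether the input so far still matches the prefix `110`. A product state is a pair (one from each), accepting exactly when both do. After merging equivalent states the machine shrinks.
A 7-state machine:
       0  1 
>  A   B  C 
   B   B  B 
   C   B  D 
   D   E  B 
 * E   F  G 
 * F   B  G 
 * G   E  G 
(> = start, * = accepting)

start=A accept=E,F,G A-0->B A-1->C B-0->B B-1->B C-0->B C-1->D D-0->E D-1->B E-0->F E-1->G F-0->B F-1->G G-0->E G-1->G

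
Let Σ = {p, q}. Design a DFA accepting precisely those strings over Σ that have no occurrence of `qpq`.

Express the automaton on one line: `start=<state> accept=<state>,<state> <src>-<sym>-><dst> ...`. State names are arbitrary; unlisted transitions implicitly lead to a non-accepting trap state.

Track partial matches of the forbidden pattern `qpq`. State s3 is a dead state reached once `qpq` has occurred; every other state accepts. s0 means no part of `qpq` is currently matched.
A 4-state machine:
        p   q  
>* s0   s0  s1 
 * s1   s2  s1 
 * s2   s0  s3 
   s3   s3  s3 
(> = start, * = accepting)

start=s0 accept=s0,s1,s2 s0-p->s0 s0-q->s1 s1-p->s2 s1-q->s1 s2-p->s0 s2-q->s3 s3-p->s3 s3-q->s3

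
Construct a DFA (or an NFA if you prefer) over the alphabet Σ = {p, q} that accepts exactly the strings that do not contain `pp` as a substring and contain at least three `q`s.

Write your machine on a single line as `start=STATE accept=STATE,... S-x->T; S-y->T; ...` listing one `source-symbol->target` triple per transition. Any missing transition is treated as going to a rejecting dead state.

Run two small machines in parallel and take their product. The first has 3 states tracking partial matches of the forbidden pattern `pp`; the second has 5 states tracking the count of `q`s, saturating at 4. A product state is a pair (one from each), accepting exactly when both do.
15 states suffice.
       p  q 
>  A   B  C 
   B   D  C 
   C   E  F 
   D   D  G 
   E   G  F 
   F   H  I 
   G   G  J 
   H   J  I 
 * I   K  L 
   J   J  M 
 * K   M  L 
 * L   N  L 
   M   M  O 
 * N   O  L 
   O   O  O 
(> = start, * = accepting)

start=A; accept=I,K,L,N; A-p->B; A-q->C; B-p->D; B-q->C; C-p->E; C-q->F; D-p->D; D-q->G; E-p->G; E-q->F; F-p->H; F-q->I; G-p->G; G-q->J; H-p->J; H-q->I; I-p->K; I-q->L; J-p->J; J-q->M; K-p->M; K-q->L; L-p->N; L-q->L; M-p->M; M-q->O; N-p->O; N-q->L; O-p->O; O-q->O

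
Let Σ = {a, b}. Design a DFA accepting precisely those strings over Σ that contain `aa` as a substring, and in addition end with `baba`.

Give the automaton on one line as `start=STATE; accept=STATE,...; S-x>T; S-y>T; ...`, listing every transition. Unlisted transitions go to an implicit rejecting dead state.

Build one automaton per condition and run them in lockstep. The first has 3 states tracking whether and how much of `aa` has been seen; the second has 5 states tracking how much of the suffix `baba` has currently been matched. A product state is a pair (one from each), accepting exactly when both do. After merging equivalent states the machine shrinks.
With 7 states:
        a   b  
>  q0   q1  q0 
   q1   q2  q0 
   q2   q2  q3 
   q3   q4  q3 
   q4   q2  q5 
   q5   q6  q3 
 * q6   q2  q5 
(> = start, * = accepting)

start=q0; accept=q6; q0-a>q1; q0-b>q0; q1-a>q2; q1-b>q0; q2-a>q2; q2-b>q3; q3-a>q4; q3-b>q3; q4-a>q2; q4-b>q5; q5-a>q6; q5-b>q3; q6-a>q2; q6-b>q5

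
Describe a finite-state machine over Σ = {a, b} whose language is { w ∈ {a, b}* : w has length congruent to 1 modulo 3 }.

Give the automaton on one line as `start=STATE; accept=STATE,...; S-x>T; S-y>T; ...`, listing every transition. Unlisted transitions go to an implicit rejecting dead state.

Only the length mod 3 matters, so use a 3-cycle: from any state, every input symbol moves to the next state, wrapping q2 back to q0. Mark q1 accepting.
A 3-state machine:
        a   b  
>  q0   q1  q1 
 * q1   q2  q2 
   q2   q0  q0 
(> = start, * = accepting)

start=q0; accept=q1; q0-a>q1; q0-b>q1; q1-a>q2; q1-b>q2; q2-a>q0; q2-b>q0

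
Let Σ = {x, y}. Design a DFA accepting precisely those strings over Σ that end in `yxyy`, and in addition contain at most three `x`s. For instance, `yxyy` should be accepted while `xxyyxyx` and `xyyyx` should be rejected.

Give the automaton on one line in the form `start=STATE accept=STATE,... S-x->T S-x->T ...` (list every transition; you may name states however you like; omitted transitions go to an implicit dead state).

start=A accept=M,O,P A-x->B A-y->C B-x->D B-y->E C-x->F C-y->C D-x->G D-y->H E-x->I E-y->E F-x->D F-y->J G-x->G G-y->G H-x->K H-y->H I-x->G I-y->L J-x->I J-y->M K-x->G K-y->N L-x->K L-y->O M-x->I M-y->E N-x->G N-y->P O-x->K O-y->H P-x->G P-y->G

Build one automaton per condition and run them in lockstep. One (5 states) tracks how much of the suffix `yxyy` has currently been matched; the other (5 states) tracks the count of `x`s, saturating at 4. Each combined state is a pair, one component from each; accept when both components accept. Minimizing collapses redundant product states.
16 states suffice.
       x  y 
>  A   B  C 
   B   D  E 
   C   F  C 
   D   G  H 
   E   I  E 
   F   D  J 
   G   G  G 
   H   K  H 
   I   G  L 
   J   I  M 
   K   G  N 
   L   K  O 
 * M   I  E 
   N   G  P 
 * O   K  H 
 * P   G  G 
(> = start, * = accepting)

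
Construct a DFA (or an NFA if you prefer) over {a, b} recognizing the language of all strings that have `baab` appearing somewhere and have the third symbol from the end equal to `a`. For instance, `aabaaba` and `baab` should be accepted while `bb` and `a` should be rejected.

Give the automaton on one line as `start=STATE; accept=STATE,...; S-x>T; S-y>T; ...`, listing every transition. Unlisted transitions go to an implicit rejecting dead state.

start=s0; accept=s15,s16,s17,s22; s0-a>s1; s0-b>s2; s1-a>s3; s1-b>s4; s2-a>s5; s2-b>s6; s3-a>s7; s3-b>s8; s4-a>s9; s4-b>s10; s5-a>s11; s5-b>s12; s6-a>s13; s6-b>s14; s7-a>s7; s7-b>s8; s8-a>s9; s8-b>s10; s9-a>s11; s9-b>s12; s10-a>s13; s10-b>s14; s11-a>s7; s11-b>s15; s12-a>s9; s12-b>s10; s13-a>s11; s13-b>s12; s14-a>s13; s14-b>s14; s15-a>s16; s15-b>s17; s16-a>s18; s16-b>s19; s17-a>s20; s17-b>s21; s18-a>s22; s18-b>s15; s19-a>s16; s19-b>s17; s20-a>s18; s20-b>s19; s21-a>s20; s21-b>s21; s22-a>s22; s22-b>s15

Build one automaton per condition and run them in lockstep. One (5 states) tracks whether and how much of `baab` has been seen; the other (15 states) tracks the last 3 symbols read. Each combined state is a pair, one component from each; accept when both components accept.
With 23 states:
          a    b  
>  s0     s1   s2 
   s1     s3   s4 
   s2     s5   s6 
   s3     s7   s8 
   s4     s9  s10 
   s5    s11  s12 
   s6    s13  s14 
   s7     s7   s8 
   s8     s9  s10 
   s9    s11  s12 
   s10   s13  s14 
   s11    s7  s15 
   s12    s9  s10 
   s13   s11  s12 
   s14   s13  s14 
 * s15   s16  s17 
 * s16   s18  s19 
 * s17   s20  s21 
   s18   s22  s15 
   s19   s16  s17 
   s20   s18  s19 
   s21   s20  s21 
 * s22   s22  s15 
(> = start, * = accepting)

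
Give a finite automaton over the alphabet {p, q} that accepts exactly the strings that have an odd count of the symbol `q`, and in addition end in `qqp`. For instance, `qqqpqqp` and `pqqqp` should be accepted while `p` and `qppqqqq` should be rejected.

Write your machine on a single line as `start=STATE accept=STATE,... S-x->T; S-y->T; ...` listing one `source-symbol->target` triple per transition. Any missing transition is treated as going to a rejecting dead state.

Run two small machines in parallel and take their product. The first has 2 states tracking the count of `q`s modulo 2; the second has 4 states tracking how much of the suffix `qqp` has currently been matched. A product state is a pair (one from each), accepting exactly when both do. Equivalent product states are then merged.
5 states suffice.
        p   q  
>  s0   s0  s1 
   s1   s1  s2 
   s2   s0  s3 
   s3   s4  s2 
 * s4   s1  s2 
(> = start, * = accepting)

start=s0; accept=s4; s0-p->s0; s0-q->s1; s1-p->s1; s1-q->s2; s2-p->s0; s2-q->s3; s3-p->s4; s3-q->s2; s4-p->s1; s4-q->s2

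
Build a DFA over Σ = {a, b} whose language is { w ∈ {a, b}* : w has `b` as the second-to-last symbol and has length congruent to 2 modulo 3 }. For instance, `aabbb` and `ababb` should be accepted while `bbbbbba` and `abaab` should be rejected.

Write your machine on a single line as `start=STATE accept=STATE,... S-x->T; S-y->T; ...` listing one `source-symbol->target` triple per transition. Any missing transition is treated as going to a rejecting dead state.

Run two small machines in parallel and take their product. The first has 7 states tracking the last 2 symbols read; the second has 3 states tracking the input length modulo 3. A product state is a pair (one from each), accepting exactly when both do. Minimizing collapses redundant product states.
With 5 states:
        a   b  
>  q0   q1  q2 
   q1   q3  q3 
   q2   q4  q4 
   q3   q0  q0 
 * q4   q0  q0 
(> = start, * = accepting)

start=q0; accept=q4; q0-a->q1; q0-b->q2; q1-a->q3; q1-b->q3; q2-a->q4; q2-b->q4; q3-a->q0; q3-b->q0; q4-a->q0; q4-b->q0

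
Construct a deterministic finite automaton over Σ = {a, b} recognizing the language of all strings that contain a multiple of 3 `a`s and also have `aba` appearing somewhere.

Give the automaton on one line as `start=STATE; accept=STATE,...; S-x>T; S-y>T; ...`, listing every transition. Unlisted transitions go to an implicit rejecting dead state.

Handle the two conditions separately and then intersect. One (3 states) tracks the count of `a`s modulo 3; the other (4 states) tracks whether and how much of `aba` has been seen. Each combined state is a pair, one component from each; accept when both components accept.
12 states suffice.
          a    b  
>  S0     S1   S0 
   S1     S2   S3 
   S2     S4   S5 
   S3     S6   S7 
   S4     S1   S8 
   S5     S9  S10 
   S6     S9   S6 
   S7     S2   S7 
   S8    S11   S0 
 * S9    S11   S9 
   S10    S4  S10 
   S11    S6  S11 
(> = start, * = accepting)

start=S0; accept=S9; S0-a>S1; S0-b>S0; S1-a>S2; S1-b>S3; S2-a>S4; S2-b>S5; S3-a>S6; S3-b>S7; S4-a>S1; S4-b>S8; S5-a>S9; S5-b>S10; S6-a>S9; S6-b>S6; S7-a>S2; S7-b>S7; S8-a>S11; S8-b>S0; S9-a>S11; S9-b>S9; S10-a>S4; S10-b>S10; S11-a>S6; S11-b>S11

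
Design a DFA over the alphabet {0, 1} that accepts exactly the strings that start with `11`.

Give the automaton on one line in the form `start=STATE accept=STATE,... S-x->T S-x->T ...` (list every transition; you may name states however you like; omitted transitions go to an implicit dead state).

start=S0 accept=S2 S0-0->S3 S0-1->S1 S1-0->S3 S1-1->S2 S2-0->S2 S2-1->S2 S3-0->S3 S3-1->S3

Walk along `11` while the input agrees: from S0 take `1` to S1, and so on. Any deviation drops to the rejecting sink S3. Once S2 is reached the prefix is confirmed and every continuation is accepted.
A 4-state machine:
        0   1  
>  S0   S3  S1 
   S1   S3  S2 
 * S2   S2  S2 
   S3   S3  S3 
(> = start, * = accepting)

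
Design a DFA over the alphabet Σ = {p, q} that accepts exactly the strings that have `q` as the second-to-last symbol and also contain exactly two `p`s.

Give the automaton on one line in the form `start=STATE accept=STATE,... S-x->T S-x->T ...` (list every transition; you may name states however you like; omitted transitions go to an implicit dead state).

Handle the two conditions separately and then intersect. The first has 7 states tracking the last 2 symbols read; the second has 4 states tracking the count of `p`s, saturating at 3. A product state is a pair (one from each), accepting exactly when both do. After merging equivalent states the machine shrinks.
       p  q 
>  A   B  A 
   B   C  D 
   C   E  F 
   D   G  D 
   E   E  E 
   F   E  H 
 * G   E  F 
 * H   E  H 
(> = start, * = accepting)

start=A accept=G,H A-p->B A-q->A B-p->C B-q->D C-p->E C-q->F D-p->G D-q->D E-p->E E-q->E F-p->E F-q->H G-p->E G-q->F H-p->E H-q->H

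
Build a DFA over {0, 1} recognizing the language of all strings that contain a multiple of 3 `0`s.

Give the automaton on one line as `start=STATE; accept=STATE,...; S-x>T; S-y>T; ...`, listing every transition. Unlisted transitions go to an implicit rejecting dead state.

The only thing that matters is how many `0`s have appeared, reduced mod 3. Use one state per residue: S0 for 0, …, S2 for 2. Reading `0` moves to the next residue; anything else stays put. S0 is accepting.
A 3-state machine:
        0   1  
>* S0   S1  S0 
   S1   S2  S1 
   S2   S0  S2 
(> = start, * = accepting)

start=S0; accept=S0; S0-0>S1; S0-1>S0; S1-0>S2; S1-1>S1; S2-0>S0; S2-1>S2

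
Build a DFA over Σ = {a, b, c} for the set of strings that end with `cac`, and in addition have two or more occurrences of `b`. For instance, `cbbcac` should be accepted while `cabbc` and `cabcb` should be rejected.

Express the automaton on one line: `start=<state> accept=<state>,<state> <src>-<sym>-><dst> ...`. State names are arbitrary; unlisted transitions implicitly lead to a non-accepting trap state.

start=S0 accept=S14,S15 S0-a->S0 S0-b->S1 S0-c->S2 S1-a->S1 S1-b->S3 S1-c->S4 S2-a->S5 S2-b->S1 S2-c->S2 S3-a->S3 S3-b->S6 S3-c->S7 S4-a->S8 S4-b->S3 S4-c->S4 S5-a->S0 S5-b->S1 S5-c->S9 S6-a->S6 S6-b->S6 S6-c->S10 S7-a->S11 S7-b->S6 S7-c->S7 S8-a->S1 S8-b->S3 S8-c->S12 S9-a->S5 S9-b->S1 S9-c->S2 S10-a->S13 S10-b->S6 S10-c->S10 S11-a->S3 S11-b->S6 S11-c->S14 S12-a->S8 S12-b->S3 S12-c->S4 S13-a->S6 S13-b->S6 S13-c->S15 S14-a->S11 S14-b->S6 S14-c->S7 S15-a->S13 S15-b->S6 S15-c->S10

Handle the two conditions separately and then intersect. The first has 4 states tracking how much of the suffix `cac` has currently been matched; the second has 4 states tracking the count of `b`s, saturating at 3. A product state is a pair (one from each), accepting exactly when both do.
16 states suffice.
          a    b    c  
>  S0     S0   S1   S2 
   S1     S1   S3   S4 
   S2     S5   S1   S2 
   S3     S3   S6   S7 
   S4     S8   S3   S4 
   S5     S0   S1   S9 
   S6     S6   S6  S10 
   S7    S11   S6   S7 
   S8     S1   S3  S12 
   S9     S5   S1   S2 
   S10   S13   S6  S10 
   S11    S3   S6  S14 
   S12    S8   S3   S4 
   S13    S6   S6  S15 
 * S14   S11   S6   S7 
 * S15   S13   S6  S10 
(> = start, * = accepting)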